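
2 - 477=-475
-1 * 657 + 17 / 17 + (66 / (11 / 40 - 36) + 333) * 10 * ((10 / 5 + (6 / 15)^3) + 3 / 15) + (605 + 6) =266233197 / 35725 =7452.29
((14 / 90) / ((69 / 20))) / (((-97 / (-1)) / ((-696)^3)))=-349640704 / 2231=-156719.28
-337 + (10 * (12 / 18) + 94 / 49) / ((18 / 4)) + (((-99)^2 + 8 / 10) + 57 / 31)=1941667487 / 205065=9468.55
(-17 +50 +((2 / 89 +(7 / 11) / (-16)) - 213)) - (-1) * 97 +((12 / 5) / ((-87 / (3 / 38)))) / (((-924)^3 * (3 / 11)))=-83.02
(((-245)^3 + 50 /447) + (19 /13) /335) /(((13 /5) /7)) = -200397349035674 /5061381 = -39593413.15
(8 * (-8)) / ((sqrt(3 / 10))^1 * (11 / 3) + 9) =-17280 / 2309 + 704 * sqrt(30) / 2309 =-5.81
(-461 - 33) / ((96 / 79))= -19513 / 48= -406.52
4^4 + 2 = 258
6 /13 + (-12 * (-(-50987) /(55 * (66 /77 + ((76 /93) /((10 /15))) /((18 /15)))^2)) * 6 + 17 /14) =-283130617302073 /14972247290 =-18910.36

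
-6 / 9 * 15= -10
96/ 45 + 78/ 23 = 1906/ 345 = 5.52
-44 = -44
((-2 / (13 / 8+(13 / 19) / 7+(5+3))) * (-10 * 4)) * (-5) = -85120 / 2069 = -41.14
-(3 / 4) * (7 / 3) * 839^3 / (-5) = 4134128033 / 20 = 206706401.65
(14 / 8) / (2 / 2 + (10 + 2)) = 7 / 52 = 0.13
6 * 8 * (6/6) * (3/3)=48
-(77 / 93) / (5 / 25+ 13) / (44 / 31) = -0.04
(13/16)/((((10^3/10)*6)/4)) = 13/2400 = 0.01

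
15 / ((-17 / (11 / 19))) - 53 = -17284 / 323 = -53.51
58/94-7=-300/47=-6.38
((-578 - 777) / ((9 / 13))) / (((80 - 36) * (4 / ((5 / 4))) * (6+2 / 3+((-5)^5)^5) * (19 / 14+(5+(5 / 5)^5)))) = 123305 / 19449234008789062064928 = 0.00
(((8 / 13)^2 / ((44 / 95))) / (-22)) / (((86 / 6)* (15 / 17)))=-0.00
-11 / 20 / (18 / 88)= -121 / 45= -2.69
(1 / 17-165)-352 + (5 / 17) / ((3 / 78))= -509.29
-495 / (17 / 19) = -9405 / 17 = -553.24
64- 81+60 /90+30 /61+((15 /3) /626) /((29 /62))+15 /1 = -1369493 /1661091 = -0.82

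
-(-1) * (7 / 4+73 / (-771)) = 5105 / 3084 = 1.66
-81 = -81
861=861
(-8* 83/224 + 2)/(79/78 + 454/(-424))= 55809/3353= 16.64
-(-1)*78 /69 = 26 /23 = 1.13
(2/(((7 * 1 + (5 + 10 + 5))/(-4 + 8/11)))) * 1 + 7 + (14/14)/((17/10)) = 4121/561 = 7.35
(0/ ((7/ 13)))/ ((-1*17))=0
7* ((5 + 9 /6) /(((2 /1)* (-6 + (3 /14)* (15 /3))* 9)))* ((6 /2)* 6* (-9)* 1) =83.09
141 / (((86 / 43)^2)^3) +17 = 1229 / 64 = 19.20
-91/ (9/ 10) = -910/ 9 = -101.11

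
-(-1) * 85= 85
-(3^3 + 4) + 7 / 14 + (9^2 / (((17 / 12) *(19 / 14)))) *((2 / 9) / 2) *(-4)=-31799 / 646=-49.22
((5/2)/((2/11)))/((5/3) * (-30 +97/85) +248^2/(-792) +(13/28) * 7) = -92565/824701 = -0.11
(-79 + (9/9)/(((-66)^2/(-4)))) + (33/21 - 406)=-3685183/7623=-483.43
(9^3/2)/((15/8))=972/5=194.40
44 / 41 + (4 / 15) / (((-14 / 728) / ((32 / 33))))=-251116 / 20295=-12.37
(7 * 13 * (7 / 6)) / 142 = 0.75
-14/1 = -14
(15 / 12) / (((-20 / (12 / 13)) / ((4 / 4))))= -3 / 52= -0.06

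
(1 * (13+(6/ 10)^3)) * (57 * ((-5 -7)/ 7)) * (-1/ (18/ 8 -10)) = -645696/ 3875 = -166.63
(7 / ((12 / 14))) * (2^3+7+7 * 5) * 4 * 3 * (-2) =-9800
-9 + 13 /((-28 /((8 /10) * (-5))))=-50 /7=-7.14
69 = 69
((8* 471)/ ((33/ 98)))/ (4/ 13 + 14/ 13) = 800072/ 99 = 8081.54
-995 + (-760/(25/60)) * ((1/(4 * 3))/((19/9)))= -1067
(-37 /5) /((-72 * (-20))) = -0.01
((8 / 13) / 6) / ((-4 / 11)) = -11 / 39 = -0.28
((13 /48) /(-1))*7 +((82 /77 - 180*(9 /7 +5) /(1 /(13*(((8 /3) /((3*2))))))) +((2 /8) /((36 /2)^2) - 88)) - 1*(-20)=-82402907 /12474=-6605.97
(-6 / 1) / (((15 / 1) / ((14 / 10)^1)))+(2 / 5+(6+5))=271 / 25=10.84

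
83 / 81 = 1.02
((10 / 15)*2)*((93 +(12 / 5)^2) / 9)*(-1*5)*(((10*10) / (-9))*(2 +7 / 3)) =855920 / 243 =3522.30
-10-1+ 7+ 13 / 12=-35 / 12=-2.92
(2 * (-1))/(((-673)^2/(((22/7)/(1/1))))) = -44/3170503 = -0.00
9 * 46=414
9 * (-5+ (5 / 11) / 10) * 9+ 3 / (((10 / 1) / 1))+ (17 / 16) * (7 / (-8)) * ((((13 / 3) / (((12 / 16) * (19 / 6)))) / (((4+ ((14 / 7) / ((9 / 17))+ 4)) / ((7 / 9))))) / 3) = -6397188491 / 15950880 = -401.06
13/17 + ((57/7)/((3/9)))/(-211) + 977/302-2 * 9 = -107040243/7582918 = -14.12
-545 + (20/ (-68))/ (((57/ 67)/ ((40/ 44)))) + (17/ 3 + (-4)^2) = -1860520/ 3553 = -523.65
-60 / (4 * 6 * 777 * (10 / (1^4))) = -1 / 3108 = -0.00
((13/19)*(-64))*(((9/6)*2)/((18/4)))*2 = -3328/57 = -58.39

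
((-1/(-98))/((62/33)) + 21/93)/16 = 1405/97216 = 0.01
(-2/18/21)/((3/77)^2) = -847/243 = -3.49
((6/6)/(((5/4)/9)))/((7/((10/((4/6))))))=108/7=15.43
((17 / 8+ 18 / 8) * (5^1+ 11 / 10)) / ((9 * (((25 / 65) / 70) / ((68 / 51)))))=38857 / 54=719.57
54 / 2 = 27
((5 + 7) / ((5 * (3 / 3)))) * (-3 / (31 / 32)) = -1152 / 155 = -7.43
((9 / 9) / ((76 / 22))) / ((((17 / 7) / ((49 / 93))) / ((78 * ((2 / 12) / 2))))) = 49049 / 120156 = 0.41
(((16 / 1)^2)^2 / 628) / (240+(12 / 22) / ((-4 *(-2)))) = 720896 / 1658391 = 0.43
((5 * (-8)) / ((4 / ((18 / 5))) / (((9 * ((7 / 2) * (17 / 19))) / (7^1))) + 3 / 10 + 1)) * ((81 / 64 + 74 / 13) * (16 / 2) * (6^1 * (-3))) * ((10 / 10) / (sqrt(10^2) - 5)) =1434861540 / 282113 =5086.12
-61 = -61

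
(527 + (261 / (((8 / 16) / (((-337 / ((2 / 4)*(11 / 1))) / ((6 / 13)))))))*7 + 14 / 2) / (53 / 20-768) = 106603680 / 168377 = 633.12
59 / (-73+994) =59 / 921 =0.06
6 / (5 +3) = 0.75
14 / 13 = 1.08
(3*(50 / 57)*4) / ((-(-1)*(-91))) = -200 / 1729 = -0.12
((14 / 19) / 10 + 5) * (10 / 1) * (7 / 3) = 6748 / 57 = 118.39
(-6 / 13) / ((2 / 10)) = -30 / 13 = -2.31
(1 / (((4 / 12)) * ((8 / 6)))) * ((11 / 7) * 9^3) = 72171 / 28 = 2577.54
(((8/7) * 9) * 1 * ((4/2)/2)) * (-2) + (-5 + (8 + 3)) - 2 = -116/7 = -16.57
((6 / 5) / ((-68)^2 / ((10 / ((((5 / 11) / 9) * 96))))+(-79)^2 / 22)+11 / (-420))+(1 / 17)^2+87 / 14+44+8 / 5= 29940164299 / 578084388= 51.79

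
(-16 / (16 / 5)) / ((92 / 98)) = -245 / 46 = -5.33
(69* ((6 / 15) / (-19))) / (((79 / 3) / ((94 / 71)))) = -38916 / 532855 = -0.07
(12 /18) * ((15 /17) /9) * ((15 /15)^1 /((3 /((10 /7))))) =100 /3213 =0.03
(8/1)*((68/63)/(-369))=-544/23247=-0.02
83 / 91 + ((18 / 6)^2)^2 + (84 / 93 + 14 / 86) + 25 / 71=717682578 / 8612513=83.33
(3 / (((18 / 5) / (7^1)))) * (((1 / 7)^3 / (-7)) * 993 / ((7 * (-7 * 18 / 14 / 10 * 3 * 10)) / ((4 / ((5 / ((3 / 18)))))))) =331 / 194481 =0.00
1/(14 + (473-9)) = 1/478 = 0.00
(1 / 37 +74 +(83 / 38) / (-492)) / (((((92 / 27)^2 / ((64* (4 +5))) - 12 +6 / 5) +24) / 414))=115905439672785 / 50000670427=2318.08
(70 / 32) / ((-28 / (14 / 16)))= -35 / 512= -0.07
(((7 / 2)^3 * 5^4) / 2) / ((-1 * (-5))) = 42875 / 16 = 2679.69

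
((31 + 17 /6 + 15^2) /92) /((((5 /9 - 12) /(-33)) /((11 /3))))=563739 /18952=29.75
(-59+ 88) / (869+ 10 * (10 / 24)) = 174 / 5239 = 0.03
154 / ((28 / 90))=495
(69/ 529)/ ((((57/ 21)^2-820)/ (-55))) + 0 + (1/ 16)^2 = 995199/ 78151424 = 0.01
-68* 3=-204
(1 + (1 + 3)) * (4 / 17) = 20 / 17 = 1.18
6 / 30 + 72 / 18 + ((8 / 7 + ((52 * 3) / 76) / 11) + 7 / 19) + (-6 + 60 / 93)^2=243032563 / 7029715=34.57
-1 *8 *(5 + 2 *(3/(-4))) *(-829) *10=232120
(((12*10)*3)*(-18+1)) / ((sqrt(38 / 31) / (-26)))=79560*sqrt(1178) / 19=143718.88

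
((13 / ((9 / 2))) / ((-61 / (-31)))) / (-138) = -403 / 37881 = -0.01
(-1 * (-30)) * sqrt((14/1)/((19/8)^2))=240 * sqrt(14)/19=47.26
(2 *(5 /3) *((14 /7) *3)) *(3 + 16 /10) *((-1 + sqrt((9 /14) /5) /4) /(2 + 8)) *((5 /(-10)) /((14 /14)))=23 /5 - 69 *sqrt(70) /1400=4.19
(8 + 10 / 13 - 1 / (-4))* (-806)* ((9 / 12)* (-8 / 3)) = 14539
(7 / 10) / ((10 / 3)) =21 / 100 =0.21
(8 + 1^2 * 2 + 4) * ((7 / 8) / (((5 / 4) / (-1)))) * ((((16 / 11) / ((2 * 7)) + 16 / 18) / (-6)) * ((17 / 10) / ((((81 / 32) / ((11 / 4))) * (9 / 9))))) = 163744 / 54675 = 2.99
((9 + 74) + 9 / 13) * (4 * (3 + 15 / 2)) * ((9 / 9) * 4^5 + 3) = 3609984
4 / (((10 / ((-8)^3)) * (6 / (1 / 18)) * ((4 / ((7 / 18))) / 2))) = -448 / 1215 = -0.37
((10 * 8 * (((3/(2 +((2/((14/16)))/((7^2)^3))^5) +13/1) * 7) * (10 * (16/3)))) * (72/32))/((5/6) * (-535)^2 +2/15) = 3691209337436637632716405127368560000/903562006706088872029175598206433433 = 4.09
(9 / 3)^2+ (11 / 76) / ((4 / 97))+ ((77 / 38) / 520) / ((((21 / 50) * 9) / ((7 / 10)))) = 667465 / 53352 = 12.51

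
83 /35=2.37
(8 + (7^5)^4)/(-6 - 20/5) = -79792266297612009/10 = -7979226629761200.90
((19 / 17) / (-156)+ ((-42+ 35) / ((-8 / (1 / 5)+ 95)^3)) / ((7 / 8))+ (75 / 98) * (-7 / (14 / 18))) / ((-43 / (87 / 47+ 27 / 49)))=0.39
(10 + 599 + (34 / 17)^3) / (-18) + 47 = 229 / 18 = 12.72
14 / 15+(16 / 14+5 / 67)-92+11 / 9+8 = -1701632 / 21105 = -80.63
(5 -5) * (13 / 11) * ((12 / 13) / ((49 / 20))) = 0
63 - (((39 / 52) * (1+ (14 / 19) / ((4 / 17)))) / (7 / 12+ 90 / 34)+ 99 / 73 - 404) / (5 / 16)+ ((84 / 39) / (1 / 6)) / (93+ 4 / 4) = 3765590851229 / 2792370815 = 1348.53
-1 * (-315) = 315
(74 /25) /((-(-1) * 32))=0.09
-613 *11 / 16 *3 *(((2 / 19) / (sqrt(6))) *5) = -33715 *sqrt(6) / 304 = -271.66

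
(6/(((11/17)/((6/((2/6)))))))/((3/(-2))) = -1224/11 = -111.27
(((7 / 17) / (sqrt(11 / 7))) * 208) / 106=728 * sqrt(77) / 9911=0.64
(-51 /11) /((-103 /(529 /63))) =8993 /23793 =0.38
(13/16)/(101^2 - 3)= 13/163168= 0.00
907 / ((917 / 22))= 19954 / 917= 21.76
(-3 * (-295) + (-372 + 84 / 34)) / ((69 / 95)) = 12065 / 17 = 709.71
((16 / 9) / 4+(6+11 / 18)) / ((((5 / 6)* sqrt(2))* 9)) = 127* sqrt(2) / 270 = 0.67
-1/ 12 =-0.08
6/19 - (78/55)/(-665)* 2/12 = 11563/36575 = 0.32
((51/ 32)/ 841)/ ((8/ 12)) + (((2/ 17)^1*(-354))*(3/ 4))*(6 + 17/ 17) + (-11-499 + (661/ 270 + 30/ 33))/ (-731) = -12734413106137/ 58427835840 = -217.95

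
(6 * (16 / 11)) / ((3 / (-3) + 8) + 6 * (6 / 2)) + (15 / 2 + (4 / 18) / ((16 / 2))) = 77981 / 9900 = 7.88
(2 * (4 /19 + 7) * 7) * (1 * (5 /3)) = 9590 /57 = 168.25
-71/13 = -5.46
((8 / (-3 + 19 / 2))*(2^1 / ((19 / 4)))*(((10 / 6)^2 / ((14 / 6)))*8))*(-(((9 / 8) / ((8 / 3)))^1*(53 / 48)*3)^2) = -17064675 / 1770496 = -9.64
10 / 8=5 / 4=1.25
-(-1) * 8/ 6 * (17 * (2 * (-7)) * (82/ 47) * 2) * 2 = -312256/ 141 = -2214.58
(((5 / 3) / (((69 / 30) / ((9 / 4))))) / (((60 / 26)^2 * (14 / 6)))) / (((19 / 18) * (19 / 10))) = 7605 / 116242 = 0.07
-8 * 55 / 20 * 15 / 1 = -330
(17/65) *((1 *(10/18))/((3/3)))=17/117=0.15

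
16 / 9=1.78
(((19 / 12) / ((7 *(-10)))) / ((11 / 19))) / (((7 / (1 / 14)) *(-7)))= 361 / 6338640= 0.00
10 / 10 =1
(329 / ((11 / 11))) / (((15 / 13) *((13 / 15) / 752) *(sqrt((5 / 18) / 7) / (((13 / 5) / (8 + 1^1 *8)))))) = 603057 *sqrt(70) / 25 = 201821.47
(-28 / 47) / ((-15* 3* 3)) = 28 / 6345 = 0.00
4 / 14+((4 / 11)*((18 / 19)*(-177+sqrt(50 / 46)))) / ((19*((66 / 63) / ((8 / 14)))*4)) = -46450 / 305767+540*sqrt(23) / 1004663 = -0.15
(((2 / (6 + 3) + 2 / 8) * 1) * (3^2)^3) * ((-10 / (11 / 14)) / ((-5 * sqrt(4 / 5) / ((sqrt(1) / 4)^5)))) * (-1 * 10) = -48195 * sqrt(5) / 11264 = -9.57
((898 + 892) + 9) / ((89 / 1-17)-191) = -257 / 17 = -15.12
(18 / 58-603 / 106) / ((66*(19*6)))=-167 / 233624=-0.00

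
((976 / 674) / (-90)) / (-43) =244 / 652095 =0.00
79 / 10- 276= -2681 / 10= -268.10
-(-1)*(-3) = -3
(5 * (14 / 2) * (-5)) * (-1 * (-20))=-3500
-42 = -42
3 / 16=0.19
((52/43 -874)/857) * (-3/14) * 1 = 56295/257957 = 0.22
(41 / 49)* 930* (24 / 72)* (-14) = -25420 / 7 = -3631.43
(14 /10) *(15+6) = 147 /5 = 29.40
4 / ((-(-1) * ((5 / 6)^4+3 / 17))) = 88128 / 14513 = 6.07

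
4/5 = 0.80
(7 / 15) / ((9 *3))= 7 / 405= 0.02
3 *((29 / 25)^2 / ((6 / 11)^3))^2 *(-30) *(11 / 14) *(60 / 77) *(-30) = 1252991435641 / 11025000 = 113650.02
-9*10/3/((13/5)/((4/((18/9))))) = -300/13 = -23.08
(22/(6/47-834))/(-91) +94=167624701/1783236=94.00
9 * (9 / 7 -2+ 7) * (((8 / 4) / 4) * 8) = 1584 / 7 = 226.29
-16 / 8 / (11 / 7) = -14 / 11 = -1.27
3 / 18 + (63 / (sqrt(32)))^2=11923 / 96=124.20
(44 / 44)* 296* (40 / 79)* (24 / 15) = 18944 / 79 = 239.80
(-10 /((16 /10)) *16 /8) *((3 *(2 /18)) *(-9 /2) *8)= 150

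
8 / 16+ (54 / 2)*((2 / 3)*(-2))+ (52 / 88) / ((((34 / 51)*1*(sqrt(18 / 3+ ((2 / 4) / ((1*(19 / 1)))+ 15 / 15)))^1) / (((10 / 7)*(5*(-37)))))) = -12025*sqrt(10146) / 13706 - 71 / 2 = -123.87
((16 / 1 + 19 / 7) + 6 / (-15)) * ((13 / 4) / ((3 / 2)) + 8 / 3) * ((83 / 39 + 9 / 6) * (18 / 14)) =5260687 / 12740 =412.93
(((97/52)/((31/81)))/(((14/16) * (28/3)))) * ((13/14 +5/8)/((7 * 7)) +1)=66729501/108371536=0.62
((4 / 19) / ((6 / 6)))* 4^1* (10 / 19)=160 / 361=0.44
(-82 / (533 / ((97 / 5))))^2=37636 / 4225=8.91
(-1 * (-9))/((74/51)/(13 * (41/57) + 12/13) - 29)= -388263/1244977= -0.31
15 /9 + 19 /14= 127 /42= 3.02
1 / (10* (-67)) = -1 / 670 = -0.00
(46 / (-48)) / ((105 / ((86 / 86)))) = -23 / 2520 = -0.01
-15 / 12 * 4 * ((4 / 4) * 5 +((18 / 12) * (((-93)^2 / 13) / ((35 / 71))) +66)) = -1906847 / 182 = -10477.18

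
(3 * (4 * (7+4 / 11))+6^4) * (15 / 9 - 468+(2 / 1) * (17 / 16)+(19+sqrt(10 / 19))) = -13559265 / 22+15228 * sqrt(190) / 209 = -615325.90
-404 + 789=385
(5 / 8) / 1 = 5 / 8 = 0.62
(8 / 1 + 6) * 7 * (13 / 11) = 1274 / 11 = 115.82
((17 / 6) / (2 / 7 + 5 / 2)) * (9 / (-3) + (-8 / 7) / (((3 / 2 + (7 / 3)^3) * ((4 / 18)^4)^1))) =-1095106 / 29913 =-36.61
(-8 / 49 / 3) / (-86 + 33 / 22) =16 / 24843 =0.00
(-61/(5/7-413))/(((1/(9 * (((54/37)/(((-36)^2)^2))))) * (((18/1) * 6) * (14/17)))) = 1037/79712335872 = 0.00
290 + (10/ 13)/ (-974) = 1835985/ 6331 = 290.00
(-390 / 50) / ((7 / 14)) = -78 / 5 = -15.60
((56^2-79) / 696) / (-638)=-1019 / 148016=-0.01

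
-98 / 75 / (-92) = 49 / 3450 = 0.01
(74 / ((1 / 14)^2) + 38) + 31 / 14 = 203619 / 14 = 14544.21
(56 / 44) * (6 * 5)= 420 / 11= 38.18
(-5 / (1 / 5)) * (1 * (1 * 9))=-225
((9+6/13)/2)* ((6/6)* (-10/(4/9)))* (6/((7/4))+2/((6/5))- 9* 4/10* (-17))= -7056.62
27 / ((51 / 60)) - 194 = -2758 / 17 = -162.24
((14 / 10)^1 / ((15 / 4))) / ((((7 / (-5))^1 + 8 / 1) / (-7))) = -196 / 495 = -0.40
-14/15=-0.93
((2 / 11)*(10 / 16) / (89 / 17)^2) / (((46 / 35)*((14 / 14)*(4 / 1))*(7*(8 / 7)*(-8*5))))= -10115 / 4104218624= -0.00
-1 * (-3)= 3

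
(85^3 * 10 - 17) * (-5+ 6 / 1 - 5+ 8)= 24564932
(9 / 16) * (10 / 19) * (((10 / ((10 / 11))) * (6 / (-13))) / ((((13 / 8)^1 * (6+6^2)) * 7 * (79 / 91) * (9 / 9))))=-495 / 136591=-0.00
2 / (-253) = -2 / 253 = -0.01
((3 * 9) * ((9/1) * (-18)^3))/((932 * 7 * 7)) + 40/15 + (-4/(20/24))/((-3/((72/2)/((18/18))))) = 5006558/171255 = 29.23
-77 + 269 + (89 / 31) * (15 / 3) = 6397 / 31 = 206.35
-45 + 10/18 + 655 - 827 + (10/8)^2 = -30943/144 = -214.88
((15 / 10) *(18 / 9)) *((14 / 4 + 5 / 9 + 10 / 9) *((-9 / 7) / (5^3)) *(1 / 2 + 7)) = -837 / 700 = -1.20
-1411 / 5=-282.20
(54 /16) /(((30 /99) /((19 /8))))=16929 /640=26.45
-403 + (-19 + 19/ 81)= -34163/ 81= -421.77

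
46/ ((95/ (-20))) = -184/ 19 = -9.68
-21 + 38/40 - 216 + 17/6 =-13993/60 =-233.22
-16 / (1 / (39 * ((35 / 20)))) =-1092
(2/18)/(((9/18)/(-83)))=-166/9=-18.44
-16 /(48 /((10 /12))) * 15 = -4.17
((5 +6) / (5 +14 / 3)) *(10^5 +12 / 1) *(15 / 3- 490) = -55196277.93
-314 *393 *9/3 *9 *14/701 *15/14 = -49977810/701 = -71295.02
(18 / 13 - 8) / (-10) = 43 / 65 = 0.66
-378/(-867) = 126/289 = 0.44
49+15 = 64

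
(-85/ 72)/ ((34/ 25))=-125/ 144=-0.87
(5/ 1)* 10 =50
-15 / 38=-0.39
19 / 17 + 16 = 291 / 17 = 17.12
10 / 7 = 1.43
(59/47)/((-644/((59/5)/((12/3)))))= -3481/605360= -0.01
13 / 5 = 2.60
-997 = -997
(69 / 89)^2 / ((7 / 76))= 361836 / 55447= 6.53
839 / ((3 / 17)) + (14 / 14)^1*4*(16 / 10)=4760.73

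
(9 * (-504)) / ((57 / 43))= -3421.89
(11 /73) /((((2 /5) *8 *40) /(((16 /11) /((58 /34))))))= 17 /16936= 0.00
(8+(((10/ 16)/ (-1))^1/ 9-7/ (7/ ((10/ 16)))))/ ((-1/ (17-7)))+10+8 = -991/ 18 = -55.06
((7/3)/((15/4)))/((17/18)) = 0.66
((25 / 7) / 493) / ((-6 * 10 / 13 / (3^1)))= -0.00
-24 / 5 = -4.80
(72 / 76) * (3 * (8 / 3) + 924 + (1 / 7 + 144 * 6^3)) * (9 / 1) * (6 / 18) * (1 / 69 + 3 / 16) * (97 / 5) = 43657349787 / 122360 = 356794.29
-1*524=-524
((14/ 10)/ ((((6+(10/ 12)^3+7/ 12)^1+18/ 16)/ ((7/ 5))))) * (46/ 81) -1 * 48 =-3212984/ 67125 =-47.87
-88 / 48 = -11 / 6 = -1.83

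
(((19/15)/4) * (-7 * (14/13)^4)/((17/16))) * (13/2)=-10218656/560235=-18.24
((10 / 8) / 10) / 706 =1 / 5648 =0.00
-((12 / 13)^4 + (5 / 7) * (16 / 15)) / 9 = -892432 / 5398029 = -0.17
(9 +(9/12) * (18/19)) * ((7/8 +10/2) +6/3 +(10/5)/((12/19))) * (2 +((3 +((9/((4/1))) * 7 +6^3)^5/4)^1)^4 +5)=7157241448088592056716237332188861705528258749516627174193948115/85568392920039424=83643518404941599955511250000000000000000000000.00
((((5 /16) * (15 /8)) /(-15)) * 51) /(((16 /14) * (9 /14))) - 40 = -65605 /1536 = -42.71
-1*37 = -37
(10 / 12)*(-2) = -5 / 3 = -1.67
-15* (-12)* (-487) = -87660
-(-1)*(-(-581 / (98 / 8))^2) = -110224 / 49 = -2249.47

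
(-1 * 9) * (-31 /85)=279 /85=3.28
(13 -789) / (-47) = 776 / 47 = 16.51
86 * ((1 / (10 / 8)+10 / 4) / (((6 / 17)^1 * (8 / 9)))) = 72369 / 80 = 904.61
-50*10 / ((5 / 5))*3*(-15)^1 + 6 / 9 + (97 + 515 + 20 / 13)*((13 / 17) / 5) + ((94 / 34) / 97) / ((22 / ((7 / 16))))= 196724007047 / 8706720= 22594.50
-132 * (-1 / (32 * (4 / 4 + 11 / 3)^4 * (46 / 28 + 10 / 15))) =8019 / 2129344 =0.00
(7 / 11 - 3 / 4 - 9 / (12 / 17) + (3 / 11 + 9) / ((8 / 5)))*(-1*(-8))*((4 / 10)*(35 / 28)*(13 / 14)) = -4043 / 154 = -26.25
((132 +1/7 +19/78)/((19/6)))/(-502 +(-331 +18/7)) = -72283/1435811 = -0.05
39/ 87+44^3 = 2470349/ 29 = 85184.45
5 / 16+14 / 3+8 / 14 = 1865 / 336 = 5.55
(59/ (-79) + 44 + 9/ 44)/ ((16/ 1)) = 151059/ 55616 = 2.72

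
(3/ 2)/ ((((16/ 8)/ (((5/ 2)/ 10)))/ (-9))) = -27/ 16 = -1.69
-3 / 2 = -1.50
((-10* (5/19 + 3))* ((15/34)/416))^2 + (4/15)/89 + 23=138618118297279/6025775957760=23.00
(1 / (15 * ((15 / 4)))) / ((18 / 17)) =34 / 2025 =0.02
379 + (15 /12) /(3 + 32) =10613 /28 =379.04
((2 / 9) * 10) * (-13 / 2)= -130 / 9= -14.44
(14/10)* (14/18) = 49/45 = 1.09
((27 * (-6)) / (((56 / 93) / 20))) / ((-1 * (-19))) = -37665 / 133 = -283.20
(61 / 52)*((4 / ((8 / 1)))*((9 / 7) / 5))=549 / 3640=0.15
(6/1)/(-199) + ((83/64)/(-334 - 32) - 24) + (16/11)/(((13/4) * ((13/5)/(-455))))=-68227713355/666576768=-102.36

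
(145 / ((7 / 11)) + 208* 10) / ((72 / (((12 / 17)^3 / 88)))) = 0.13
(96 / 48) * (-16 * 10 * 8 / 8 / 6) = -160 / 3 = -53.33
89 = 89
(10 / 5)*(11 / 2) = 11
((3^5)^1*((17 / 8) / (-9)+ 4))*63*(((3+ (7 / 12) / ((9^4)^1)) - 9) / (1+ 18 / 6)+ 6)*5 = 13441980755 / 10368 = 1296487.34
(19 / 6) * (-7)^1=-133 / 6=-22.17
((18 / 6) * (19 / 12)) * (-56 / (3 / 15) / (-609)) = 190 / 87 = 2.18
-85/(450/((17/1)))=-289/90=-3.21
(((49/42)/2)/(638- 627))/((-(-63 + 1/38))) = 133/157938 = 0.00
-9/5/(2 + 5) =-9/35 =-0.26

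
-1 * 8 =-8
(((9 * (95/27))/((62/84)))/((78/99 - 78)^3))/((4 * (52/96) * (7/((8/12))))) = -3414015/833322926072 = -0.00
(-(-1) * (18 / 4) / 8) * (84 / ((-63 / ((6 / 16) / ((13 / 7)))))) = -63 / 416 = -0.15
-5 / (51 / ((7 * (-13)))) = 455 / 51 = 8.92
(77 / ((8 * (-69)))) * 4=-0.56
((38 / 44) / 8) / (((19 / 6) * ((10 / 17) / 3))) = 0.17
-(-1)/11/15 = 1/165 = 0.01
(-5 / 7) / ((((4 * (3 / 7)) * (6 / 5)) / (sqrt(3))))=-25 * sqrt(3) / 72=-0.60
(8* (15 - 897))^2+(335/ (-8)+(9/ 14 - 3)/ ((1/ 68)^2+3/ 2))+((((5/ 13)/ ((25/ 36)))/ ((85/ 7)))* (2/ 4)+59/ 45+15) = 961726141306358563/ 19316770200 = 49787108.89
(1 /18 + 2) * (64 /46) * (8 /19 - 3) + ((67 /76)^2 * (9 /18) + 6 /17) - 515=-21205198633 /40651488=-521.63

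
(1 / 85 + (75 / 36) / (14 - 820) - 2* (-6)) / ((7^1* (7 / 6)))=1.47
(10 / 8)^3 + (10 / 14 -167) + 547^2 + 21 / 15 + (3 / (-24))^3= 5358905493 / 17920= 299046.07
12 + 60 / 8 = 39 / 2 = 19.50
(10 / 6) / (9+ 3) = 5 / 36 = 0.14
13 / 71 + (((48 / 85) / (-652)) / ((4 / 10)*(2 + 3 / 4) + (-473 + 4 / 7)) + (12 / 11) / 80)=280947356179 / 1428036678860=0.20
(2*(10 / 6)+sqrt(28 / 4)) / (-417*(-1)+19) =sqrt(7) / 436+5 / 654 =0.01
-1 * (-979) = 979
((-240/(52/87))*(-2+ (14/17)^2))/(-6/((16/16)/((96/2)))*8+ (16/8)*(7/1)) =-199404/860353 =-0.23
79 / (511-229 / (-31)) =2449 / 16070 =0.15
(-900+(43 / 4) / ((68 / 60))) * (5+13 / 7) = -726660 / 119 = -6106.39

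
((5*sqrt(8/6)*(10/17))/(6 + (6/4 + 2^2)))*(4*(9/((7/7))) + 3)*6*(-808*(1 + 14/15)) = -107950.97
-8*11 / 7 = -88 / 7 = -12.57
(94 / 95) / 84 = 47 / 3990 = 0.01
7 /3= 2.33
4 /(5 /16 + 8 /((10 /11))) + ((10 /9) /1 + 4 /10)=7108 /3645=1.95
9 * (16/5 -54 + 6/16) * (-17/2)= 308601/80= 3857.51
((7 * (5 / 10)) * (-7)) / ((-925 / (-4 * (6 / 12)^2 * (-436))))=10682 / 925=11.55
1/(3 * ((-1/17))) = -17/3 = -5.67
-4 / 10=-2 / 5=-0.40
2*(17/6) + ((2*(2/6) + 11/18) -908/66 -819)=-163511/198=-825.81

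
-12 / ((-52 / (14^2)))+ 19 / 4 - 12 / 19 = 48757 / 988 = 49.35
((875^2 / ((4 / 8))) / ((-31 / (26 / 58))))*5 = -99531250 / 899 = -110713.29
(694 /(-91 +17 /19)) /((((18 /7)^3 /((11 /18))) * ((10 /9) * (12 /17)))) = -422881613 /1198126080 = -0.35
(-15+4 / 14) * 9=-927 / 7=-132.43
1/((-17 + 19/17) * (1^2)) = -17/270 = -0.06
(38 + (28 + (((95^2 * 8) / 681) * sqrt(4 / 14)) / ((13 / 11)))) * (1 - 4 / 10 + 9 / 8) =456665 * sqrt(14) / 20657 + 2277 / 20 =196.57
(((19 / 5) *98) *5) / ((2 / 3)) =2793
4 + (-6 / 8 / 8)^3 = 131045 / 32768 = 4.00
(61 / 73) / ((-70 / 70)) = -0.84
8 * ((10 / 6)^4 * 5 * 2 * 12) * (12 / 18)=400000 / 81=4938.27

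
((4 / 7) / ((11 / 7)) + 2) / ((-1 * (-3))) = 26 / 33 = 0.79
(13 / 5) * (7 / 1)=91 / 5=18.20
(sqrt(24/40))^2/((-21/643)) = -643/35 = -18.37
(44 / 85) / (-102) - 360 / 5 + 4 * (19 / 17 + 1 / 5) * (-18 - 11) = -974734 / 4335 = -224.85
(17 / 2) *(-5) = -85 / 2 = -42.50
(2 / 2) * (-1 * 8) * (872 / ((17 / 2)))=-13952 / 17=-820.71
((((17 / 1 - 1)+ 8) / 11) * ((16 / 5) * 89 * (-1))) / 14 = -17088 / 385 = -44.38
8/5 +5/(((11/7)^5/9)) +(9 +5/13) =164150889/10468315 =15.68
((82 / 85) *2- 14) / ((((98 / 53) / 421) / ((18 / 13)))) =-206038242 / 54145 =-3805.31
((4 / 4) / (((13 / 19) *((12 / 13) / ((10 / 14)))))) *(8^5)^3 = 39791849386179.05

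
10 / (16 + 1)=10 / 17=0.59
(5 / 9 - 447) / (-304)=2009 / 1368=1.47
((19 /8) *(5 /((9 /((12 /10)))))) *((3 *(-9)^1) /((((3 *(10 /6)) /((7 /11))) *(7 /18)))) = -1539 /110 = -13.99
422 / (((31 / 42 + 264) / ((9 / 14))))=1.02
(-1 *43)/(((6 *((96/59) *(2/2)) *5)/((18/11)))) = -2537/1760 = -1.44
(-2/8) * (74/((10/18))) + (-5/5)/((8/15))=-35.18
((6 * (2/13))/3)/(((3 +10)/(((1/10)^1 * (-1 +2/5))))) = -6/4225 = -0.00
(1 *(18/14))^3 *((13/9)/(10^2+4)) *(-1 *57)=-4617/2744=-1.68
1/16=0.06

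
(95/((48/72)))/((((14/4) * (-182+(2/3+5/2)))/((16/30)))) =-912/7511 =-0.12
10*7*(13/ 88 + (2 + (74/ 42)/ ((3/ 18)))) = 39175/ 44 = 890.34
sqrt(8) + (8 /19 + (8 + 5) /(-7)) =-191 /133 + 2 * sqrt(2) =1.39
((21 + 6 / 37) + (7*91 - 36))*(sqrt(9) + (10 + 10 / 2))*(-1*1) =-414360 / 37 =-11198.92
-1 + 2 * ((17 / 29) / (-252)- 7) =-54827 / 3654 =-15.00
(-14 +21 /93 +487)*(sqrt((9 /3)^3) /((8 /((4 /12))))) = 102.46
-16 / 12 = -4 / 3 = -1.33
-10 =-10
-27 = -27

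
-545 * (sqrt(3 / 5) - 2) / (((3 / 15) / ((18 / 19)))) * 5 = 490500 / 19 - 49050 * sqrt(15) / 19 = 15817.38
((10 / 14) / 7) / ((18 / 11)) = 55 / 882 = 0.06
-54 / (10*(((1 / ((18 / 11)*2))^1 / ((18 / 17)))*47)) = -17496 / 43945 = -0.40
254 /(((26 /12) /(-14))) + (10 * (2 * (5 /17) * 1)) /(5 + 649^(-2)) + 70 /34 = -381183927121 /232713663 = -1638.00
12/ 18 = 2/ 3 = 0.67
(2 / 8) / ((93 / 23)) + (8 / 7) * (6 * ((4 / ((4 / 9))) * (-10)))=-1606879 / 2604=-617.08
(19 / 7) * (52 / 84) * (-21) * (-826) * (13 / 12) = 189449 / 6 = 31574.83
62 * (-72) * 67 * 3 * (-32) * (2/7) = 57424896/7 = 8203556.57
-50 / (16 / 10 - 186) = 125 / 461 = 0.27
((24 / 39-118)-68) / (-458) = 1205 / 2977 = 0.40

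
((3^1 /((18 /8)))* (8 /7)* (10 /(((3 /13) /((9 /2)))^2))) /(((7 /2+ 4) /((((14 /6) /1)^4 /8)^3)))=334168219567 /8503056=39299.78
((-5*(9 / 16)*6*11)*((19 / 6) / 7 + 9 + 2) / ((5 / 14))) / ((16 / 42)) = -999999 / 64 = -15624.98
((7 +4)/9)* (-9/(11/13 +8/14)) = -1001/129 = -7.76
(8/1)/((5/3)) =24/5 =4.80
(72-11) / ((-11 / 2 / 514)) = -62708 / 11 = -5700.73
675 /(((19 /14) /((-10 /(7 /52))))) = -702000 /19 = -36947.37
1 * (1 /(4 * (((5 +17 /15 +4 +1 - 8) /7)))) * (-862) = -45255 /94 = -481.44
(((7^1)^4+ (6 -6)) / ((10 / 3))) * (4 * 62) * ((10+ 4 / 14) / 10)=4593456 / 25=183738.24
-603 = -603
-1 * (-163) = 163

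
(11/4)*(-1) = -11/4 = -2.75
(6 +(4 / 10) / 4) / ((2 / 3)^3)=1647 / 80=20.59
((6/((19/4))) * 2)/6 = 8/19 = 0.42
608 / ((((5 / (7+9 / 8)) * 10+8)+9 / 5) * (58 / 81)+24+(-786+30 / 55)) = -17606160 / 21719017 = -0.81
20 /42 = 10 /21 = 0.48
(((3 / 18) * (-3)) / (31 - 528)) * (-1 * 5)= -5 / 994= -0.01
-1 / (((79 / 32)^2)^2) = -1048576 / 38950081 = -0.03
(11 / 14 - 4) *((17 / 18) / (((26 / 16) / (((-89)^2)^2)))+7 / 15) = -21332362213 / 182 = -117210781.39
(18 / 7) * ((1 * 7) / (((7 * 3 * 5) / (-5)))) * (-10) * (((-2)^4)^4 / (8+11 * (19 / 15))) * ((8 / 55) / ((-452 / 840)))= -2831155200 / 408947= -6923.04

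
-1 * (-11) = 11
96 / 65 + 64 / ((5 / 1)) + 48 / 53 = 52304 / 3445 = 15.18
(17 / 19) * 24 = 408 / 19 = 21.47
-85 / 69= -1.23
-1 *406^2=-164836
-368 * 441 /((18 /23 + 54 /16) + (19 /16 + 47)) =-19907328 /6421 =-3100.35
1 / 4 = 0.25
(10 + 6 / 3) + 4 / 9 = 112 / 9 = 12.44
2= 2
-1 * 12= -12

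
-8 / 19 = -0.42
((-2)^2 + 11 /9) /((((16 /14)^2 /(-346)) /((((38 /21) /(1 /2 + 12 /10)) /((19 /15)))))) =-1422925 /1224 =-1162.52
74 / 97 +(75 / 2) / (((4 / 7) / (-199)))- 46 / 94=-476291549 / 36472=-13059.10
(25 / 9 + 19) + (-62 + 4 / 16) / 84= 21211 / 1008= 21.04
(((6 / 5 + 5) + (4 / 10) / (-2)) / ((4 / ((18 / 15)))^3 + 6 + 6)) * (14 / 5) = 567 / 1655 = 0.34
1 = 1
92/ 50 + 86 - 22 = 1646/ 25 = 65.84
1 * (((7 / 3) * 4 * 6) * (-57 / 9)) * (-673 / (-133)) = -5384 / 3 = -1794.67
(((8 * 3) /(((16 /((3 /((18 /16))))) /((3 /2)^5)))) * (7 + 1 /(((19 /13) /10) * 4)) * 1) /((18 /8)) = 8937 /76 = 117.59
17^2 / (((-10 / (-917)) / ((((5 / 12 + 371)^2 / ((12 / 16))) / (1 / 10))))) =5264443228037 / 108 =48744844704.05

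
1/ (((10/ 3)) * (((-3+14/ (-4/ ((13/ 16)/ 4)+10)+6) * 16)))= 27/ 2240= 0.01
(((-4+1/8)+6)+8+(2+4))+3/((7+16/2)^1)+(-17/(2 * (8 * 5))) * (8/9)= 5809/360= 16.14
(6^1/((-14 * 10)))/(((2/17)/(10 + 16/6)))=-323/70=-4.61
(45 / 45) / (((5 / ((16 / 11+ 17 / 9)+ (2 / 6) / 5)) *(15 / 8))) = 13504 / 37125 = 0.36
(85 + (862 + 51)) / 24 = 499 / 12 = 41.58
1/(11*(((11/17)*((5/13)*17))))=13/605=0.02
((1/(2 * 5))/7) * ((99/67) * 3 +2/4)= 661/9380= 0.07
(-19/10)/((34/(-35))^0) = -19/10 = -1.90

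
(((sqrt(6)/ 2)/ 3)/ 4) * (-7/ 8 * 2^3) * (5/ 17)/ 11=-35 * sqrt(6)/ 4488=-0.02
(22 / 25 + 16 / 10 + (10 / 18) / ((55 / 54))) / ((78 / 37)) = 1184 / 825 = 1.44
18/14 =9/7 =1.29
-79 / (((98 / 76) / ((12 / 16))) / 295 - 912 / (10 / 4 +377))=336081405 / 10198726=32.95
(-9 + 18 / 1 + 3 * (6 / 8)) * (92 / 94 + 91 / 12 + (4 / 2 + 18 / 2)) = 165495 / 752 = 220.07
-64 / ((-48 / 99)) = 132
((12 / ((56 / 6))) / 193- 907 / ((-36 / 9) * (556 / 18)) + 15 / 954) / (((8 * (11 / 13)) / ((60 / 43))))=114324139735 / 75322919056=1.52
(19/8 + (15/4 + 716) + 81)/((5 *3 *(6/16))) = 1285/9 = 142.78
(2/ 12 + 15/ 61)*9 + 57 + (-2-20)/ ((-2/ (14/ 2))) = 16801/ 122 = 137.71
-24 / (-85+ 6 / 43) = 1032 / 3649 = 0.28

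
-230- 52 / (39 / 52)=-898 / 3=-299.33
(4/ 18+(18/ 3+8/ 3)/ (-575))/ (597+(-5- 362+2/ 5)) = 67/ 74520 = 0.00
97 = 97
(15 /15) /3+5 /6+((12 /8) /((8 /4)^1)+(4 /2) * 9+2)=263 /12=21.92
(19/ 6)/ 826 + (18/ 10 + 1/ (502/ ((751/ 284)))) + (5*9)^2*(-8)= -14306384097797/ 883208760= -16198.19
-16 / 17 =-0.94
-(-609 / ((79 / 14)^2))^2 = -14247764496 / 38950081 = -365.80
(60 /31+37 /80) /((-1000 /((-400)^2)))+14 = -11460 /31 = -369.68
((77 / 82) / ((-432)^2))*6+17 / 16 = 2710013 / 2550528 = 1.06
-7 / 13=-0.54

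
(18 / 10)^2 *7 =567 / 25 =22.68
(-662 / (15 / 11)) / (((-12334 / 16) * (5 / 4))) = 0.50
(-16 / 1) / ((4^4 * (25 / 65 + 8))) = -13 / 1744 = -0.01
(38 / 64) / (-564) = -19 / 18048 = -0.00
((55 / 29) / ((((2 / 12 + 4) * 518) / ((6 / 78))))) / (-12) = -0.00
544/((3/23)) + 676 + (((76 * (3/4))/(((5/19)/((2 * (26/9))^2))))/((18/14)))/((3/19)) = 147493252/3645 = 40464.54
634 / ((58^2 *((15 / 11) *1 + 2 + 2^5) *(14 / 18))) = 31383 / 4580086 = 0.01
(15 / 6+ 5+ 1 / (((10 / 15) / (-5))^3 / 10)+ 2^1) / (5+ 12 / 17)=-737.70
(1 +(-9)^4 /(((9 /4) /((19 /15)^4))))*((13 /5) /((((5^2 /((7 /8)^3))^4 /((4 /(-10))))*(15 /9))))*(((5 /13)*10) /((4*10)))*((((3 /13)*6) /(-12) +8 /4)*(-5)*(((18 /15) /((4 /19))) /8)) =41860082012877816723 /26843545600000000000000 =0.00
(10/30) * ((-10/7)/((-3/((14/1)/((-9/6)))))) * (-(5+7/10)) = 76/9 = 8.44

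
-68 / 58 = -34 / 29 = -1.17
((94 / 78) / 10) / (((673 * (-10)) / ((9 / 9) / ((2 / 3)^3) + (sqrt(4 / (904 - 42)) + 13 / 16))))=-3149 / 41995200 - 47 * sqrt(862) / 1131245700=-0.00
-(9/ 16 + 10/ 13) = -277/ 208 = -1.33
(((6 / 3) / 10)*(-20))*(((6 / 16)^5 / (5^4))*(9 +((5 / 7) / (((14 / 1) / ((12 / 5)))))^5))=-617775259131 / 1446273274880000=-0.00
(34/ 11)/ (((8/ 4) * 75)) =17/ 825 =0.02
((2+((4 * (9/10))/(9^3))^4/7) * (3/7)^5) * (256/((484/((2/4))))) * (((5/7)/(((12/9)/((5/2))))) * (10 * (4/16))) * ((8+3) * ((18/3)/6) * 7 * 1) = 753317617532/382088069055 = 1.97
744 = 744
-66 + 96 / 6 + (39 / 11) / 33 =-6037 / 121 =-49.89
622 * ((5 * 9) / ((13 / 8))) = 223920 / 13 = 17224.62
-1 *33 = -33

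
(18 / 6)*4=12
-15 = -15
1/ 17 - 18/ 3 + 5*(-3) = -356/ 17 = -20.94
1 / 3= 0.33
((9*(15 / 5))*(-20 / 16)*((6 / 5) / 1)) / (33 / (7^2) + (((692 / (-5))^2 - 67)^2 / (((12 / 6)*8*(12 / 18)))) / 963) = -1415610000 / 1239774400481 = -0.00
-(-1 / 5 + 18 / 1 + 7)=-124 / 5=-24.80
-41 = -41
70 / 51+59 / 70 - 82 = -284831 / 3570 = -79.78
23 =23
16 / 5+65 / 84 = 1669 / 420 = 3.97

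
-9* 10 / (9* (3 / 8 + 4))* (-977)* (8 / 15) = 125056 / 105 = 1191.01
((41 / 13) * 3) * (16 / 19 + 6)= 1230 / 19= 64.74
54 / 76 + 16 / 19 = 59 / 38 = 1.55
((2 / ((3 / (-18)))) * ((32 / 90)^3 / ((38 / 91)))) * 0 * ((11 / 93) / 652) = 0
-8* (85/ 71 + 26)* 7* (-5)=7615.21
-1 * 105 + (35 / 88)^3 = -71511685 / 681472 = -104.94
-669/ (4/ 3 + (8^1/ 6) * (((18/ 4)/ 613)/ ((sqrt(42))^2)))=-8612037/ 17167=-501.66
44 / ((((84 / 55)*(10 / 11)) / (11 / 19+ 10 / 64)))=198319 / 8512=23.30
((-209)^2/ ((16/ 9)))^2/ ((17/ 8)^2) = 154550410641/ 1156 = 133694126.85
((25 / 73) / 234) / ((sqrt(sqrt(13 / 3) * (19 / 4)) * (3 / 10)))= 250 * 13^(3 / 4) * sqrt(19) * 3^(1 / 4) / 6328881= 0.00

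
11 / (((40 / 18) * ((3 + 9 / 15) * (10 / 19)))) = 209 / 80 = 2.61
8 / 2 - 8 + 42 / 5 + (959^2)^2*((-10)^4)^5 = 422906570880500000000000000000022 / 5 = 84581314176100000000000000000000.00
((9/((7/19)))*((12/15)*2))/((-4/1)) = -342/35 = -9.77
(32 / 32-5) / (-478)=2 / 239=0.01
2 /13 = 0.15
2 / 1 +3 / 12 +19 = 85 / 4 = 21.25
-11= -11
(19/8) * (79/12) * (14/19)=553/48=11.52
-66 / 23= -2.87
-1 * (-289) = 289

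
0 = 0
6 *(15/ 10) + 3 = 12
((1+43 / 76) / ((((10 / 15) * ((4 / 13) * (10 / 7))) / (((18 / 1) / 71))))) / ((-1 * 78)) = -7497 / 431680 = -0.02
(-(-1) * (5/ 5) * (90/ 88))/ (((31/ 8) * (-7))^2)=720/ 517979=0.00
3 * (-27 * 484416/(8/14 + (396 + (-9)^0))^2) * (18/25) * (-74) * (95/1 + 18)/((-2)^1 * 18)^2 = 223294098384/193627225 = 1153.22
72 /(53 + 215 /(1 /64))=72 /13813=0.01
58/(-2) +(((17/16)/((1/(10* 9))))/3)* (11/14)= -443/112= -3.96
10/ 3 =3.33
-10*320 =-3200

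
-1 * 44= -44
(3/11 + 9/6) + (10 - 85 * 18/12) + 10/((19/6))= -23527/209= -112.57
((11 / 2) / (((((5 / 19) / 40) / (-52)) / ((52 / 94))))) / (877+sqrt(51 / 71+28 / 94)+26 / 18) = -5710059546048 / 208578363061+91552032 * sqrt(11315767) / 9803183063867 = -27.34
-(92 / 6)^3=-97336 / 27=-3605.04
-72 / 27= -8 / 3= -2.67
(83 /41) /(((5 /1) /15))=249 /41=6.07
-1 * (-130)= 130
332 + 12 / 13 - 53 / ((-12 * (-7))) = 362863 / 1092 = 332.29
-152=-152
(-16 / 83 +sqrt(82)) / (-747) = 16 / 62001 -sqrt(82) / 747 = -0.01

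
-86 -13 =-99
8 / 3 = 2.67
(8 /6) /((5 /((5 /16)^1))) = 1 /12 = 0.08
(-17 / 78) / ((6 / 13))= -17 / 36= -0.47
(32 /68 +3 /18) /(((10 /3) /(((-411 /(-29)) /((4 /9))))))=48087 /7888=6.10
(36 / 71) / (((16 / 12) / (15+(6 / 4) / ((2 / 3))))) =1863 / 284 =6.56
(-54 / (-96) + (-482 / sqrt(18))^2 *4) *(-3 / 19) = -7434449 / 912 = -8151.81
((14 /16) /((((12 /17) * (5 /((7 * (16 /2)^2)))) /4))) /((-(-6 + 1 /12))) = 26656 /355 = 75.09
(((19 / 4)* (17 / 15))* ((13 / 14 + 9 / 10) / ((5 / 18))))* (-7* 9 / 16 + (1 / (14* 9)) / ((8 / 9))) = -170544 / 1225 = -139.22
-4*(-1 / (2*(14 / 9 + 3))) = 18 / 41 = 0.44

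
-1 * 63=-63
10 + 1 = 11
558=558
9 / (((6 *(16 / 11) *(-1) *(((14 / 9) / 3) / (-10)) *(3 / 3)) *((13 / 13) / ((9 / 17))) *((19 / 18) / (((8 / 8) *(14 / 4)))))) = 360855 / 10336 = 34.91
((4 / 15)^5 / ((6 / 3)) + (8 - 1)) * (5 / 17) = 5316137 / 2581875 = 2.06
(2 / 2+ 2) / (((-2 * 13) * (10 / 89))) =-267 / 260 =-1.03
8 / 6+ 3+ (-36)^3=-139955 / 3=-46651.67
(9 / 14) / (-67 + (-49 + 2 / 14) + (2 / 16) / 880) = -31680 / 5709433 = -0.01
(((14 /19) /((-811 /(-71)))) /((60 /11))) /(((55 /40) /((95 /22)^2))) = 47215 /294393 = 0.16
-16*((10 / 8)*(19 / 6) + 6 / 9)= -74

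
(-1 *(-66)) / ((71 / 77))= 5082 / 71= 71.58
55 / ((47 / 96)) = 5280 / 47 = 112.34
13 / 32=0.41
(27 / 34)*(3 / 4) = 81 / 136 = 0.60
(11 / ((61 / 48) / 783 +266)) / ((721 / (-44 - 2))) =-1728864 / 655284455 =-0.00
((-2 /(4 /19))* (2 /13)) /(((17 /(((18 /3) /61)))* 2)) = -57 /13481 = -0.00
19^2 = 361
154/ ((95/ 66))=106.99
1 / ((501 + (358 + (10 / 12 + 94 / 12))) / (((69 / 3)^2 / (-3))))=-529 / 2603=-0.20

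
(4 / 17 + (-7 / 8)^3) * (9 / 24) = -11349 / 69632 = -0.16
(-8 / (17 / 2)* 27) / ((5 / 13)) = -5616 / 85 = -66.07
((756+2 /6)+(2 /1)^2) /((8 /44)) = 4181.83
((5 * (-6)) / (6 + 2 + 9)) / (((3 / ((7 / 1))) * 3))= -70 / 51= -1.37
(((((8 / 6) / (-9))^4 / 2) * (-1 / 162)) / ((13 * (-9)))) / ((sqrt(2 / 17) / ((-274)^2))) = 2402432 * sqrt(34) / 5036466357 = 0.00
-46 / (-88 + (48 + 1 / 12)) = 552 / 479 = 1.15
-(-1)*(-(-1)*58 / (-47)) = -58 / 47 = -1.23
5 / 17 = 0.29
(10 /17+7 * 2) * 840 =208320 /17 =12254.12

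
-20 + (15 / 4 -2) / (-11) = -887 / 44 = -20.16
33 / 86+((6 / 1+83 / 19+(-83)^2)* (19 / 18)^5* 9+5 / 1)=7652499287 / 94041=81374.07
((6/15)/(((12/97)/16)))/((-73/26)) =-20176/1095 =-18.43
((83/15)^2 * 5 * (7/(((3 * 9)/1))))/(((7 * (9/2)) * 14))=6889/76545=0.09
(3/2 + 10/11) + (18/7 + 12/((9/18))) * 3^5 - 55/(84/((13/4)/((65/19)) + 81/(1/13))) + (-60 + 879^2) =410968895/528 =778350.18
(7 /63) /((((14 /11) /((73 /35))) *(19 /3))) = 803 /27930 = 0.03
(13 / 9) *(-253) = -3289 / 9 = -365.44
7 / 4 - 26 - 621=-2581 / 4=-645.25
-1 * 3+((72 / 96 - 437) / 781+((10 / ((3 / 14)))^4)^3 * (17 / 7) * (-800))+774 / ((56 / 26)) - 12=-2408720238741775974396004527182533 / 11621551788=-207263219463422656512796.90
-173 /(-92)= 173 /92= 1.88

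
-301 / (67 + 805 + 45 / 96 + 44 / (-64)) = -9632 / 27897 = -0.35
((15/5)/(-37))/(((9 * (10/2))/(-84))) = 28/185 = 0.15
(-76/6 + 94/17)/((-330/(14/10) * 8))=637/168300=0.00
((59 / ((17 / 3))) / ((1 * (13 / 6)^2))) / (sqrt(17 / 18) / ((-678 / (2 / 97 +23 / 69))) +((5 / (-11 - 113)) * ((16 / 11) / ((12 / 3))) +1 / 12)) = 90343244441335248 * sqrt(34) / 2207546874616619575 +71302225680352245744 / 2207546874616619575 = 32.54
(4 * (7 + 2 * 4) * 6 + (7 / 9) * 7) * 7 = 23023 / 9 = 2558.11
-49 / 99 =-0.49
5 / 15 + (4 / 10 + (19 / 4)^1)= 329 / 60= 5.48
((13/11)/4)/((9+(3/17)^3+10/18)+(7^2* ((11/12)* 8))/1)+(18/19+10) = 10.95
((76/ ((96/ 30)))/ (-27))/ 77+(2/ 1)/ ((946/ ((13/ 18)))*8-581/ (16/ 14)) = -96777767/ 8623035036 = -0.01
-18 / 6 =-3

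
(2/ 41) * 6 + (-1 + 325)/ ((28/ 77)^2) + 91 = 416813/ 164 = 2541.54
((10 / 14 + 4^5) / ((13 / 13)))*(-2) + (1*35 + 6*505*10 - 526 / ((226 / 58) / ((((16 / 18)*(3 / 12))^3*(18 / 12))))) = 28283.35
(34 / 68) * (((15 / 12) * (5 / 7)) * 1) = 25 / 56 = 0.45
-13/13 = -1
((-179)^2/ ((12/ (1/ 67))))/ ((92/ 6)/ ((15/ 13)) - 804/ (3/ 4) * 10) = -480615/ 129122936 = -0.00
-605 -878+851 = -632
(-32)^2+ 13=1037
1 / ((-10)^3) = -1 / 1000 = -0.00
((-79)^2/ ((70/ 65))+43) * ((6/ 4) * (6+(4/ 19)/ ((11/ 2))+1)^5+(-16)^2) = 1705544448247974214635/ 11165790161372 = 152747313.32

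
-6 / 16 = -3 / 8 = -0.38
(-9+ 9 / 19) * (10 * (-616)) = 997920 / 19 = 52522.11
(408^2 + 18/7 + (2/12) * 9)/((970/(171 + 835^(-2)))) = 69465322692057/2367078875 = 29346.43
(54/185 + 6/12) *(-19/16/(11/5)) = -5567/13024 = -0.43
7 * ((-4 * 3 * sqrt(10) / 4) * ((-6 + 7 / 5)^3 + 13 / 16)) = 4053987 * sqrt(10) / 2000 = 6409.92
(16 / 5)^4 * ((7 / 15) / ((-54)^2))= 114688 / 6834375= 0.02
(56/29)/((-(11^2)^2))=-0.00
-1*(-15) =15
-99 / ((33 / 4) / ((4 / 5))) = -48 / 5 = -9.60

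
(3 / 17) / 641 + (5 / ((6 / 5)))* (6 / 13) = 272464 / 141661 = 1.92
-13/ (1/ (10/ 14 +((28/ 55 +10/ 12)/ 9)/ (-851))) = -164245237/ 17692290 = -9.28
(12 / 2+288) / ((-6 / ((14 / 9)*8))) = -5488 / 9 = -609.78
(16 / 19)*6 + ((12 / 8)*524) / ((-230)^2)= 2546667 / 502550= 5.07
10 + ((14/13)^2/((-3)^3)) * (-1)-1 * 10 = 196/4563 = 0.04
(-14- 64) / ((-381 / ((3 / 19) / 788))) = 39 / 950722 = 0.00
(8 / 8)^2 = 1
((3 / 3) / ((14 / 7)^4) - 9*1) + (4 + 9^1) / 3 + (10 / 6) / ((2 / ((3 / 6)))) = -67 / 16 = -4.19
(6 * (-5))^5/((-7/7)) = 24300000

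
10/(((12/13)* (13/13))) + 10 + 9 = 179/6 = 29.83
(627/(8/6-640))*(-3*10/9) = 3135/958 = 3.27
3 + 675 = 678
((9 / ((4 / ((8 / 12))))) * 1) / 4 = 3 / 8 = 0.38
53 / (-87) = -53 / 87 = -0.61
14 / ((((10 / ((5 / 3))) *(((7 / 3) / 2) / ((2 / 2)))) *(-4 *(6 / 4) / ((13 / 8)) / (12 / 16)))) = -13 / 32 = -0.41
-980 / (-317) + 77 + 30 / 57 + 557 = 3840372 / 6023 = 637.62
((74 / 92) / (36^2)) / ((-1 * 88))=-37 / 5246208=-0.00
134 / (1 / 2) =268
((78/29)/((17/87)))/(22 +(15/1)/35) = 1638/2669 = 0.61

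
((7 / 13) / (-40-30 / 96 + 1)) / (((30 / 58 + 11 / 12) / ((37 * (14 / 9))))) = -181888 / 330837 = -0.55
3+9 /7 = 30 /7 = 4.29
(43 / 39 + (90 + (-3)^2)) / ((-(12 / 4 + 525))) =-244 / 1287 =-0.19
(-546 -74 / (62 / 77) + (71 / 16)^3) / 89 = -69903159 / 11300864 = -6.19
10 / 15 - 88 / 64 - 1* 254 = -6113 / 24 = -254.71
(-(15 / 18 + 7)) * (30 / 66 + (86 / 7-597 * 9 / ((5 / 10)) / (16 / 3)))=19321935 / 1232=15683.39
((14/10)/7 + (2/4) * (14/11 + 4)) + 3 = 321/55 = 5.84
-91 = -91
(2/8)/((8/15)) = 15/32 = 0.47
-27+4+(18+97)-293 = -201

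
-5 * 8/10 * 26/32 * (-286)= 1859/2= 929.50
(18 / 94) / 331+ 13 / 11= 202340 / 171127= 1.18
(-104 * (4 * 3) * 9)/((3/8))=-29952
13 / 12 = 1.08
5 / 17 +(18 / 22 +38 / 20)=5633 / 1870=3.01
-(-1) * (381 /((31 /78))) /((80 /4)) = 14859 /310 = 47.93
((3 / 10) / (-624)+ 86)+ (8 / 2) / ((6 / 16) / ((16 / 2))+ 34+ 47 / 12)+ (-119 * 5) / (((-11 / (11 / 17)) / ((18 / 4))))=3693322871 / 15161120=243.60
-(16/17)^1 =-16/17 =-0.94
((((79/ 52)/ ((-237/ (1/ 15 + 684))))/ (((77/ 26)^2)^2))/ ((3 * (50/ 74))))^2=11131736558386112656/ 14075808695910303890625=0.00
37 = 37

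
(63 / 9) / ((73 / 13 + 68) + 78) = 0.05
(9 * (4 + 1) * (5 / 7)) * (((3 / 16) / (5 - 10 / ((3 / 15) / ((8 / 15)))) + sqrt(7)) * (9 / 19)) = -3645 / 27664 + 2025 * sqrt(7) / 133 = 40.15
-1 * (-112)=112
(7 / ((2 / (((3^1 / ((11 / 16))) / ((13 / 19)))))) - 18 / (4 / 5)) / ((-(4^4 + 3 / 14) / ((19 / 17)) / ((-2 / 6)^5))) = -0.00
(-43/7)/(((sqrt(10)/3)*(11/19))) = -2451*sqrt(10)/770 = -10.07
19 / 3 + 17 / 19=412 / 57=7.23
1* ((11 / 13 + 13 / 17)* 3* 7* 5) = 37380 / 221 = 169.14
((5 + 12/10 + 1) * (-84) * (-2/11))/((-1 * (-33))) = 2016/605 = 3.33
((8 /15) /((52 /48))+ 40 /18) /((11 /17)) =26996 /6435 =4.20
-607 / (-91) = 607 / 91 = 6.67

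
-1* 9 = -9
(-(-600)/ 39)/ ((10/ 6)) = 120/ 13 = 9.23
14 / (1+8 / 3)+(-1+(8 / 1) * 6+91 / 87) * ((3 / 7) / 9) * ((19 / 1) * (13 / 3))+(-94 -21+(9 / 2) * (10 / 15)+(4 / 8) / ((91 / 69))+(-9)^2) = 161.57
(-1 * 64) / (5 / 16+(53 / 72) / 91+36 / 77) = -1317888 / 16229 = -81.21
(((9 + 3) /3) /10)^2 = 4 /25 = 0.16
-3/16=-0.19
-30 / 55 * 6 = -36 / 11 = -3.27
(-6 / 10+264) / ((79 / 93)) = 122481 / 395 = 310.08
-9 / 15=-3 / 5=-0.60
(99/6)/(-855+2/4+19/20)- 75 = -1280655/17071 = -75.02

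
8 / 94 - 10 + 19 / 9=-3301 / 423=-7.80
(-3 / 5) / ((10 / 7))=-21 / 50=-0.42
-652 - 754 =-1406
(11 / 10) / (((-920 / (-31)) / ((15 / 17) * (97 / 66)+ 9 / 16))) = 172453 / 2502400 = 0.07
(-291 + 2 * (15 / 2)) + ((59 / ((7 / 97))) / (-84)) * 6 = -32771 / 98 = -334.40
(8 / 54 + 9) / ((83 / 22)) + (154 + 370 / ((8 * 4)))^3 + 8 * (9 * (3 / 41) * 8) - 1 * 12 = 1707948239995889 / 376344576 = 4538256.56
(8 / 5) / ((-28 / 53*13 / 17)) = -1802 / 455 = -3.96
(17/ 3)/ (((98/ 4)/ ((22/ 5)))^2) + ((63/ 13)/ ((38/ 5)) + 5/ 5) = 161939203/ 88957050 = 1.82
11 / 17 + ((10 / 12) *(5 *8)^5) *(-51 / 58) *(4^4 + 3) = -9580927999681 / 493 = -19433931033.84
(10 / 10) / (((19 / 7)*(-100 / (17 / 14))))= -17 / 3800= -0.00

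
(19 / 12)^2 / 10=361 / 1440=0.25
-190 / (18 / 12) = -380 / 3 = -126.67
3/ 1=3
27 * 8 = 216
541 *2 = 1082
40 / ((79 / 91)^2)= 331240 / 6241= 53.07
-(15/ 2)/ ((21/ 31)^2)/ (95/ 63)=-2883/ 266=-10.84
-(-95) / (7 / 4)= 380 / 7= 54.29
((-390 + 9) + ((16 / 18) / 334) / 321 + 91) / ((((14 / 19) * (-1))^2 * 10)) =-25254525013 / 472813740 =-53.41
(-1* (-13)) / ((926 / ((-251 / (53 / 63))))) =-205569 / 49078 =-4.19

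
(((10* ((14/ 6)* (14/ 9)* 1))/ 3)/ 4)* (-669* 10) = -546350/ 27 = -20235.19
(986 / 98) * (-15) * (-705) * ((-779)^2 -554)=3160862117325 / 49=64507390149.49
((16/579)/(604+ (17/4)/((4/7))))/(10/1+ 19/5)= 1280/390840633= 0.00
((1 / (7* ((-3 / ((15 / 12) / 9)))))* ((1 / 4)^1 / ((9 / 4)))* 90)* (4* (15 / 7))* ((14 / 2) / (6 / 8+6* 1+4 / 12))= -200 / 357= -0.56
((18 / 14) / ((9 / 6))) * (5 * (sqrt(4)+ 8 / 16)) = 10.71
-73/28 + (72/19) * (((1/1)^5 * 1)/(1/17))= 32885/532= 61.81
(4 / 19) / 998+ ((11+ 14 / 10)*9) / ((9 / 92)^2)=4975325498 / 426645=11661.51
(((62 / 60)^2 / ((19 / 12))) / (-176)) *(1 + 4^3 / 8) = -2883 / 83600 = -0.03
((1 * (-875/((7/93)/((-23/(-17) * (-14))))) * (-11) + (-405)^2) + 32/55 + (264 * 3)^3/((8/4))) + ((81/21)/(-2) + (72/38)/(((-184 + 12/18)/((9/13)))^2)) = 246138464.71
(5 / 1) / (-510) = -1 / 102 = -0.01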